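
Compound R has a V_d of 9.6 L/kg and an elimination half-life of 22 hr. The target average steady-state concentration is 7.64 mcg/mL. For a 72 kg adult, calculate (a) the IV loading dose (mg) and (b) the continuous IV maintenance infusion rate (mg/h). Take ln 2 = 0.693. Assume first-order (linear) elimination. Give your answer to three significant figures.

Vd(total) = 72 kg × 9.6 L/kg = 691.2 L
LD = Vd × C = 691.2 × 7.64 = 5281 mg
CL = 0.693 × Vd / t½ = 0.693 × 691.2 / 22 = 21.77 L/h
Infusion rate = CL × Css = 21.77 × 7.64 = 166.3 mg/h

(a) 5280 mg; (b) 166 mg/h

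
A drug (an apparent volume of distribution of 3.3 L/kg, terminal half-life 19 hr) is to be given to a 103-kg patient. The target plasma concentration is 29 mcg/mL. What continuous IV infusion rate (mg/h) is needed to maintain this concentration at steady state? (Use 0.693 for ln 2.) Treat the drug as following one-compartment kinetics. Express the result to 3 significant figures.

Total Vd = 3.3 × 103 = 339.9 L
CL = ln 2 · Vd / t½ = 0.693 × 339.9 / 19 = 12.40 L/h
Infusion rate = CL × Css = 12.40 × 29 = 359.6 mg/h

360 mg/h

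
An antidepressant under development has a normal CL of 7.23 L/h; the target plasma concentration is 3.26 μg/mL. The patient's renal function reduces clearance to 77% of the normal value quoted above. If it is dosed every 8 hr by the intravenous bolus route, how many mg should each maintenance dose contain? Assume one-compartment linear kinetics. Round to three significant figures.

145 mg

Patient clearance = 0.77 × 7.230 = 5.567 L/h
D = CL × Css × τ = 5.567 × 3.26 × 8 = 145.2 mg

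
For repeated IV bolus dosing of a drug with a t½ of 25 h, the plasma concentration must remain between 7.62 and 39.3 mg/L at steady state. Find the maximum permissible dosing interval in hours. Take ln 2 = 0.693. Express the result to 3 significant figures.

59.2 h

k = 0.693 / t½ = 0.693 / 25 = 0.02772 h⁻¹
Between IV bolus doses, concentration decays as C = C₀·e^(−kτ), so C_peak/C_trough = e^(kτ).
τ_max = ln(C_peak/C_trough) / k = ln(39.3/7.62) / 0.02772 = 1.640 / 0.02772 = 59.16 h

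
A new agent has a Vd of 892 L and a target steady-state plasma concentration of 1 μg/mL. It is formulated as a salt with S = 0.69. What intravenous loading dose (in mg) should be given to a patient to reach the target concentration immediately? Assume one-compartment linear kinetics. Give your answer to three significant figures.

1290 mg

LD = Vd × C / S = 892.0 × 1.000 / 0.69 = 1293 mg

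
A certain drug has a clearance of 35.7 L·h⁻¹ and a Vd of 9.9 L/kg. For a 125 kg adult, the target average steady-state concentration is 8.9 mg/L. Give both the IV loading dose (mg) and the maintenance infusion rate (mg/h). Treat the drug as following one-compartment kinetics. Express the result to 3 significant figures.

Total Vd = 9.9 × 125 = 1238 L
Loading: fill Vd to C_target → 1238 L × 8.9 mg/L = 11020 mg
Maintenance: replace elimination → rate = CL × Css = 35.70 × 8.9 = 317.7 mg/h

(a) 11000 mg; (b) 318 mg/h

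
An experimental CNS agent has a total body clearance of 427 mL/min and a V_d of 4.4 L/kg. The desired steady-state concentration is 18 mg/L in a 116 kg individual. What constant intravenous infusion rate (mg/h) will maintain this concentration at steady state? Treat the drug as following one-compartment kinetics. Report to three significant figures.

Convert clearance: 427 mL/min × 60 min/h ÷ 1000 mL/L = 25.62 L/h
R₀ = 25.62 × 18 = 461.2 mg/h

461 mg/h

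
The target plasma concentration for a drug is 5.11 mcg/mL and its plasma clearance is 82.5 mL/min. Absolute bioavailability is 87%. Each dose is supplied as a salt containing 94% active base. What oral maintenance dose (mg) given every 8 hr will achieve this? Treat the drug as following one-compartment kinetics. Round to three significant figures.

CL = 82.5 mL/min = 82.5 × 0.06 = 4.950 L/h
D = CL × Css × τ / F / S = 4.950 × 5.11 × 8 / 0.87 / 0.94 = 247.4 mg

247 mg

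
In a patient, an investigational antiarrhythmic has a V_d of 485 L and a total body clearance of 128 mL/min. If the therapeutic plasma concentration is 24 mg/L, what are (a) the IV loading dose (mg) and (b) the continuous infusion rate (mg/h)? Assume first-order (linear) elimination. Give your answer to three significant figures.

(a) 11600 mg; (b) 184 mg/h

Loading: fill Vd to C_target → 485.0 L × 24 mg/L = 11640 mg
CL = 128 mL/min × 60/1000 = 7.680 L/h
Maintenance: replace elimination → rate = CL × Css = 7.680 × 24 = 184.3 mg/h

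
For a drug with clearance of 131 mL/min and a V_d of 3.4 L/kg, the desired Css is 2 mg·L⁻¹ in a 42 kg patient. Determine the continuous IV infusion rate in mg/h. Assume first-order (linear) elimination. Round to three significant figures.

15.7 mg/h

Convert clearance: 131 mL/min × 60 min/h ÷ 1000 mL/L = 7.860 L/h
Vd does not affect the maintenance rate; only clearance governs steady-state input.
R₀ = 7.860 × 2 = 15.72 mg/h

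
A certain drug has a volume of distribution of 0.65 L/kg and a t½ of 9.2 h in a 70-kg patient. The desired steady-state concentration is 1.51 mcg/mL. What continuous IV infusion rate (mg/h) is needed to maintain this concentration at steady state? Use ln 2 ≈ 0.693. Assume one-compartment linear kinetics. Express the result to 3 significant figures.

Total Vd = 0.65 × 70 = 45.50 L
k = 0.693/9.2 = 0.07533 h⁻¹, so CL = k·Vd = 0.07533 × 45.50 = 3.428 L/h
Infusion rate = CL × Css = 3.428 × 1.51 = 5.176 mg/h

5.18 mg/h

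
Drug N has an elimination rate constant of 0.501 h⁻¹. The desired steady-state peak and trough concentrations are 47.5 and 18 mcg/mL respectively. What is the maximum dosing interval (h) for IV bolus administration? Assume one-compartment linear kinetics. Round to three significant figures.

1.94 h

Between IV bolus doses, concentration decays as C = C₀·e^(−kτ), so C_peak/C_trough = e^(kτ).
τ_max = ln(C_peak/C_trough) / k = ln(47.5/18) / 0.5010 = 0.9704 / 0.5010 = 1.937 h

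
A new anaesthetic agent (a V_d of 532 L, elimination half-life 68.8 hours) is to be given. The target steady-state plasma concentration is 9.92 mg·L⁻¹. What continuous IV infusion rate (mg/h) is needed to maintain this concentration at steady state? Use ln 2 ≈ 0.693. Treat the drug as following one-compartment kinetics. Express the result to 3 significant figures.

CL = 0.693 × Vd / t½ = 0.693 × 532.0 / 68.8 = 5.359 L/h
Infusion rate = CL × Css = 5.359 × 9.92 = 53.16 mg/h

53.2 mg/h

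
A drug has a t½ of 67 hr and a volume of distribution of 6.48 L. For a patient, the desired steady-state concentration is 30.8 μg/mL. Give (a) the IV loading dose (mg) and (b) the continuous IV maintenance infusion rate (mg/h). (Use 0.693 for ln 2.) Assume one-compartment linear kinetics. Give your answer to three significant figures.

(a) 200 mg; (b) 2.06 mg/h

LD = Vd × C = 6.480 × 30.8 = 199.6 mg
CL = 0.693 × Vd / t½ = 0.693 × 6.480 / 67 = 0.06702 L/h
Infusion rate = CL × Css = 0.06702 × 30.8 = 2.064 mg/h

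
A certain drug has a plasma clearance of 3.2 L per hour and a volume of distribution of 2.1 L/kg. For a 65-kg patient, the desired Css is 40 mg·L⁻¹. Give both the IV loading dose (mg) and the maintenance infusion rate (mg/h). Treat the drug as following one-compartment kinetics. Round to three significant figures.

Total Vd = 2.1 × 65 = 136.5 L
Loading: fill Vd to C_target → 136.5 L × 40 mg/L = 5460 mg
Maintenance infusion rate = CL × Css = 3.200 × 40 = 128.0 mg/h

(a) 5460 mg; (b) 128 mg/h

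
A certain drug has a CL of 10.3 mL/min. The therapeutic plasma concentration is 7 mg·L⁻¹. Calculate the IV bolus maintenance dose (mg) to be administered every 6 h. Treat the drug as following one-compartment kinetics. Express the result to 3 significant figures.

CL = 10.3 mL/min × 60/1000 = 0.6180 L/h
D = CL × Css × τ = 0.6180 × 7 × 6 = 25.96 mg

26.0 mg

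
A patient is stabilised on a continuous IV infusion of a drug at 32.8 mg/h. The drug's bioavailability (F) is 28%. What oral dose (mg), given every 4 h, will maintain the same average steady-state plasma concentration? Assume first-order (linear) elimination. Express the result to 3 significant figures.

469 mg

To maintain the same Css, the systemic dosing rate must be unchanged: F·D/τ = infusion rate.
D = rate × τ / F = 32.8 × 4 / 0.28 = 468.6 mg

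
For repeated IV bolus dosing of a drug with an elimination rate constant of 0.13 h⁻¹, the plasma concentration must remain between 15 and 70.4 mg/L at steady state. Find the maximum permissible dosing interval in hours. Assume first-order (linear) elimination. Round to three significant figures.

11.9 h

Between IV bolus doses, concentration decays as C = C₀·e^(−kτ), so C_peak/C_trough = e^(kτ).
τ_max = ln(C_peak/C_trough) / k = ln(70.4/15) / 0.1300 = 1.546 / 0.1300 = 11.89 h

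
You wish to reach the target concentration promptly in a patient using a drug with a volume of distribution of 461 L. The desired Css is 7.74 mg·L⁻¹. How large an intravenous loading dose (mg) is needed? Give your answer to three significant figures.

3570 mg

The loading dose fills Vd to the target concentration.
LD = Vd × C = 461.0 × 7.740 = 3568 mg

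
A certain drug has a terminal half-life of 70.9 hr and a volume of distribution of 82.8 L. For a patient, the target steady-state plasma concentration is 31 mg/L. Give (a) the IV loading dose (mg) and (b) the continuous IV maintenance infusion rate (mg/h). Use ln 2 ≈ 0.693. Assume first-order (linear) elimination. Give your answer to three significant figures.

(a) 2570 mg; (b) 25.1 mg/h

LD = Vd × C = 82.80 × 31 = 2567 mg
CL = 0.693 × Vd / t½ = 0.693 × 82.80 / 70.9 = 0.8093 L/h
Infusion rate = CL × Css = 0.8093 × 31 = 25.09 mg/h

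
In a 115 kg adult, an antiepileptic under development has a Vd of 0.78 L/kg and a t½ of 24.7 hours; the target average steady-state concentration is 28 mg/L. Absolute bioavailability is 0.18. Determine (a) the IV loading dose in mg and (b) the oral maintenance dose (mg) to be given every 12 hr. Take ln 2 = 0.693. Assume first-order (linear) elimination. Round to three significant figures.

(a) 2510 mg; (b) 4700 mg

Vd(total) = 115 kg × 0.78 L/kg = 89.70 L
LD = Vd × C = 89.70 × 28 = 2512 mg
CL = 0.693 × Vd / t½ = 0.693 × 89.70 / 24.7 = 2.517 L/h
D = CL × Css × τ / F = 2.517 × 28 × 12 / 0.18 = 4698 mg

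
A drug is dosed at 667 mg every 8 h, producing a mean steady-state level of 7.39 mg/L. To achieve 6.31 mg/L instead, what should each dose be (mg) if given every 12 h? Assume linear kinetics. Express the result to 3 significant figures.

854 mg

For first-order elimination, Css ∝ F·D/(CL·τ); F and CL are unchanged, so Css ∝ D/τ.
D₂ = D₁ × (Css,target / Css,current) × (τ₂/τ₁) = 667 × (6.31/7.39) × (12/8) = 854.3 mg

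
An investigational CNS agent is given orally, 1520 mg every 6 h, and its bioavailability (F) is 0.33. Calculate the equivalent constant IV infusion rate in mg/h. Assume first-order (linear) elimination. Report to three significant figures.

Equivalent systemic input: infusion rate = F·D/τ.
Rate = 0.33 × 1520 / 6 = 83.60 mg/h

83.6 mg/h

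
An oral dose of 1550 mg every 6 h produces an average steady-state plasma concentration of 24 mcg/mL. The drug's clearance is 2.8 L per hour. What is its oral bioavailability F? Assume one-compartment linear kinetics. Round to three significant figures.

F·D/τ = CL·Css at steady state → F = CL·Css·τ / D.
F = 2.8 × 24 × 6 / 1550 = 0.260

0.260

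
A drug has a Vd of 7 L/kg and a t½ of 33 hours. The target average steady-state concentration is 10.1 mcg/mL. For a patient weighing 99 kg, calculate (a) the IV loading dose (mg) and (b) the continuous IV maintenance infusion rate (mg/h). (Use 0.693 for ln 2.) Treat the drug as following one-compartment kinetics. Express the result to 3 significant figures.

(a) 7000 mg; (b) 147 mg/h

Vd = 7 L/kg × 99 kg = 693.0 L
LD = Vd × C = 693.0 × 10.1 = 6999 mg
CL = 0.693 × Vd / t½ = 0.693 × 693.0 / 33 = 14.55 L/h
Infusion rate = CL × Css = 14.55 × 10.1 = 147.0 mg/h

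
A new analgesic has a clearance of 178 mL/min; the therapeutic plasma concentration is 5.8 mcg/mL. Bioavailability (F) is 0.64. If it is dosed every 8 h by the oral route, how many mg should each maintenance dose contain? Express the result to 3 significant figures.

774 mg

CL = 178 mL/min × 60/1000 = 10.68 L/h
At steady state, dose per interval replaces the amount cleared in that interval: F·D/τ = CL·Css.
D = CL × Css × τ / F = 10.68 × 5.8 × 8 / 0.64 = 774.3 mg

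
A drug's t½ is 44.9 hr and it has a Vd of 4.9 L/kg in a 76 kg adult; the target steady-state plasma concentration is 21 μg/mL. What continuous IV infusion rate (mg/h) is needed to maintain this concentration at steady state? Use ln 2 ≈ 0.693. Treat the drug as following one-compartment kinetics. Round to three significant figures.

121 mg/h

Total Vd = 4.9 × 76 = 372.4 L
CL = ln 2 · Vd / t½ = 0.693 × 372.4 / 44.9 = 5.748 L/h
Infusion rate = CL × Css = 5.748 × 21 = 120.7 mg/h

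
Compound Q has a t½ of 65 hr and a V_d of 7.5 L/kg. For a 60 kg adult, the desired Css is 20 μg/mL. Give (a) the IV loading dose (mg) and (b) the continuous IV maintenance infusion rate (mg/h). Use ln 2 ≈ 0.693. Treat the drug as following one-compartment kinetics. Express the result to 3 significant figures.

(a) 9000 mg; (b) 96.0 mg/h

Vd(total) = 60 kg × 7.5 L/kg = 450.0 L
LD = Vd × C = 450.0 × 20 = 9000 mg
CL = 0.693 × Vd / t½ = 0.693 × 450.0 / 65 = 4.798 L/h
Infusion rate = CL × Css = 4.798 × 20 = 95.96 mg/h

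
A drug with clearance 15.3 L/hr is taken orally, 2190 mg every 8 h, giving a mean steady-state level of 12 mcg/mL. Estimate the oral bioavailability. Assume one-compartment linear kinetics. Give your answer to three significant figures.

F·D/τ = CL·Css at steady state → F = CL·Css·τ / D.
F = 15.3 × 12 × 8 / 2190 = 0.671

0.671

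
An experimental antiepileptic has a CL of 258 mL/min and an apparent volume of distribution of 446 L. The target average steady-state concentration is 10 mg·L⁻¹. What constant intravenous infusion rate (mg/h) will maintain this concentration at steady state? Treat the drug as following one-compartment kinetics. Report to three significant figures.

CL = 258 mL/min = 258 × 0.06 = 15.48 L/h
Vd does not affect the maintenance rate; only clearance governs steady-state input.
R₀ = 15.48 × 10 = 154.8 mg/h

155 mg/h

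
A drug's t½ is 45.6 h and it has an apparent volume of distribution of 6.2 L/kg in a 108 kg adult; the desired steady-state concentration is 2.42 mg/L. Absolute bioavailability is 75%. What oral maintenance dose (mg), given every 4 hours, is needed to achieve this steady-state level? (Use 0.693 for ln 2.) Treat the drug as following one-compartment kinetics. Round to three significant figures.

Vd(total) = 108 kg × 6.2 L/kg = 669.6 L
CL = ln 2 · Vd / t½ = 0.693 × 669.6 / 45.6 = 10.18 L/h
D = CL × Css × τ / F = 10.18 × 2.42 × 4 / 0.75 = 131.4 mg

131 mg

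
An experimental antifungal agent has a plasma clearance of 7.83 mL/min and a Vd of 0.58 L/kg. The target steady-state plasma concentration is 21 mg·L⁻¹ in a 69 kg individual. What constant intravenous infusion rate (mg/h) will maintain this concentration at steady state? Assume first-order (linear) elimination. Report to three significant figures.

CL = 7.83 mL/min = 7.83 × 0.06 = 0.4698 L/h
Infusion rate = CL · Css = 0.4698 L/h × 21 mg/L = 9.866 mg/h

9.87 mg/h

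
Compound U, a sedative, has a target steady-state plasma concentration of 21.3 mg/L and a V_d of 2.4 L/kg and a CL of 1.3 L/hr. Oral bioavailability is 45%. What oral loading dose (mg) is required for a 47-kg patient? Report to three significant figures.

Vd = 2.4 L/kg × 47 kg = 112.8 L
LD = Vd × C / F = 112.8 × 21.30 / 0.45 = 5339 mg

5340 mg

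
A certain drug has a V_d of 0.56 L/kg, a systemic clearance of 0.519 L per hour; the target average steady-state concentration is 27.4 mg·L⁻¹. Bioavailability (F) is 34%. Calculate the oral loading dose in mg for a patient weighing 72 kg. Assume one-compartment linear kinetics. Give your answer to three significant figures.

3250 mg

Total Vd = 0.56 × 72 = 40.32 L
Loading dose depends on Vd (not clearance): it fills the distribution volume.
LD = Vd × C / F = 40.32 × 27.40 / 0.34 = 3249 mg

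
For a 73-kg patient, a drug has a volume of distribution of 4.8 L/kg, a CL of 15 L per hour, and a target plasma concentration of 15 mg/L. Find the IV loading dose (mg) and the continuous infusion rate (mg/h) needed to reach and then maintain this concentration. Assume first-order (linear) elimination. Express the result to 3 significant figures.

Vd = 4.8 L/kg × 73 kg = 350.4 L
Loading dose = Vd × C = 350.4 × 15 = 5256 mg
Infusion rate = 15.00 L/h × 15 mg/L = 225.0 mg/h

(a) 5260 mg; (b) 225 mg/h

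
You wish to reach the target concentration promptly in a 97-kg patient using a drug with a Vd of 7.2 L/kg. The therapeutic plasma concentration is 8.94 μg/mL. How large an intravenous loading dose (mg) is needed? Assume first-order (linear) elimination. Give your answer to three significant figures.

Total Vd = 7.2 × 97 = 698.4 L
LD = Vd × C = 698.4 × 8.940 = 6244 mg

6240 mg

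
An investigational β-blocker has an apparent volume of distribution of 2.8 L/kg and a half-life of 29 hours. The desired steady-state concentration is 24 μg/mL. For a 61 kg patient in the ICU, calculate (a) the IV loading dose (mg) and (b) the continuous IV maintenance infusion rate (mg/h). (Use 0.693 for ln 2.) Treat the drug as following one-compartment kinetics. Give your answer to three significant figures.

(a) 4100 mg; (b) 98.0 mg/h

Total Vd = 2.8 × 61 = 170.8 L
LD = Vd × C = 170.8 × 24 = 4099 mg
CL = 0.693 × Vd / t½ = 0.693 × 170.8 / 29 = 4.082 L/h
Infusion rate = CL × Css = 4.082 × 24 = 97.97 mg/h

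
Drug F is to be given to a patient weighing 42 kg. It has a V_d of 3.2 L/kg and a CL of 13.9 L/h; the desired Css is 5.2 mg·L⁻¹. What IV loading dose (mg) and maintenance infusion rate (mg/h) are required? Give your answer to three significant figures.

(a) 699 mg; (b) 72.3 mg/h

Vd(total) = 42 kg × 3.2 L/kg = 134.4 L
Loading dose = Vd × C = 134.4 × 5.2 = 698.9 mg
Infusion rate = 13.90 L/h × 5.2 mg/L = 72.28 mg/h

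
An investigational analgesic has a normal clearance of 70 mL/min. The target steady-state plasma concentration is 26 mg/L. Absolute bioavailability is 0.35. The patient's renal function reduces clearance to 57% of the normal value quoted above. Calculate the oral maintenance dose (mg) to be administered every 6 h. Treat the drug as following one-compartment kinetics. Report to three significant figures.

CL = 70 mL/min × 60/1000 = 4.200 L/h
Patient clearance = 0.57 × 4.200 = 2.394 L/h
D = CL × Css × τ / F = 2.394 × 26 × 6 / 0.35 = 1067 mg

1070 mg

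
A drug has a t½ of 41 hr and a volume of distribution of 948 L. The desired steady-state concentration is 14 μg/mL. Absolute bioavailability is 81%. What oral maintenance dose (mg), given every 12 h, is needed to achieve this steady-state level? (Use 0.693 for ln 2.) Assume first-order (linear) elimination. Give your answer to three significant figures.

k = 0.693/41 = 0.01690 h⁻¹, so CL = k·Vd = 0.01690 × 948.0 = 16.02 L/h
D = CL × Css × τ / F = 16.02 × 14 × 12 / 0.81 = 3323 mg

3320 mg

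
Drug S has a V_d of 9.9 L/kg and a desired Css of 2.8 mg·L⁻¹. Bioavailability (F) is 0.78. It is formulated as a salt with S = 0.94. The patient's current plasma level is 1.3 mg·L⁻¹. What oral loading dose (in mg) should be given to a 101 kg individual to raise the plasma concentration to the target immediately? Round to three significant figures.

Total Vd = 9.9 × 101 = 999.9 L
Concentration deficit ΔC = 2.8 − 1.3 = 1.500 mg/L
LD = Vd × ΔC / F / S = 999.9 × 1.500 / 0.78 / 0.94 = 2046 mg

2050 mg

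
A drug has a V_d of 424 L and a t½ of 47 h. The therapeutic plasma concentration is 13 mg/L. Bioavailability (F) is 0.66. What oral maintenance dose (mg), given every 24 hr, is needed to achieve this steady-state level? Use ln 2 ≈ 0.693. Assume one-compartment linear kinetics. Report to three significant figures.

2960 mg

CL = ln 2 · Vd / t½ = 0.693 × 424.0 / 47 = 6.252 L/h
D = CL × Css × τ / F = 6.252 × 13 × 24 / 0.66 = 2955 mg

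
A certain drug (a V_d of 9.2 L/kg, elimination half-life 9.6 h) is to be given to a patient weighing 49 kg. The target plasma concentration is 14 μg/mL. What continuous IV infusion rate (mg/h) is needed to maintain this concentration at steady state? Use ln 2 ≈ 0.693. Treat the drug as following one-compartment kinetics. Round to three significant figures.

456 mg/h

Vd(total) = 49 kg × 9.2 L/kg = 450.8 L
CL = 0.693 × Vd / t½ = 0.693 × 450.8 / 9.6 = 32.54 L/h
Infusion rate = CL × Css = 32.54 × 14 = 455.6 mg/h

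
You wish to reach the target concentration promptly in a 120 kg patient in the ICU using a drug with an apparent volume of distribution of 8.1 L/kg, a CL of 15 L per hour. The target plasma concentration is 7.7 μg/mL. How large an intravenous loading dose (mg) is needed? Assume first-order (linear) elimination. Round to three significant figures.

Vd(total) = 120 kg × 8.1 L/kg = 972.0 L
LD = Vd × C = 972.0 × 7.700 = 7484 mg

7480 mg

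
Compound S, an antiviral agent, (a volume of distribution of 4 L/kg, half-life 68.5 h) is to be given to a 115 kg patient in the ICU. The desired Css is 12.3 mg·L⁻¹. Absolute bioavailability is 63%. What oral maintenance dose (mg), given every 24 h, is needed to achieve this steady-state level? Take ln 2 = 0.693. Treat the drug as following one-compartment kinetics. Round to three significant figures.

Vd(total) = 115 kg × 4 L/kg = 460.0 L
CL = 0.693 × Vd / t½ = 0.693 × 460.0 / 68.5 = 4.654 L/h
D = CL × Css × τ / F = 4.654 × 12.3 × 24 / 0.63 = 2181 mg

2180 mg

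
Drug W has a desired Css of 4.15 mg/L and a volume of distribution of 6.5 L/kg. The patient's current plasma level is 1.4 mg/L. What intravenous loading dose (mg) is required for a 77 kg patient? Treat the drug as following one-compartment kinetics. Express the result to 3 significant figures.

Total Vd = 6.5 × 77 = 500.5 L
Concentration deficit ΔC = 4.15 − 1.4 = 2.750 mg/L
LD = Vd × ΔC = 500.5 × 2.750 = 1376 mg

1380 mg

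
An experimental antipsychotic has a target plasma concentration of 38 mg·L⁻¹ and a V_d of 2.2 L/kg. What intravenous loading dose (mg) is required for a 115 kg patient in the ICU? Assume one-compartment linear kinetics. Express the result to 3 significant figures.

9610 mg

Vd = 2.2 L/kg × 115 kg = 253.0 L
LD = Vd × C = 253.0 × 38.00 = 9614 mg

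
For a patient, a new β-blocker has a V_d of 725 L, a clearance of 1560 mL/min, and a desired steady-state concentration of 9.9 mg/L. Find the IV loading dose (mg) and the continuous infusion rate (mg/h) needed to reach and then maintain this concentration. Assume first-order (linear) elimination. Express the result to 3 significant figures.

LD = Vd · C_target = 725.0 × 9.9 = 7178 mg
CL = 1560 mL/min = 1560 × 0.06 = 93.60 L/h
Maintenance: replace elimination → rate = CL × Css = 93.60 × 9.9 = 926.6 mg/h

(a) 7180 mg; (b) 927 mg/h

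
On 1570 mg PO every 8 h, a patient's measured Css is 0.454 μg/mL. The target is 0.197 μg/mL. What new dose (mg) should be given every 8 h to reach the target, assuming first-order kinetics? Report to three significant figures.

With linear kinetics, Css is proportional to dose rate (D/τ) at fixed clearance.
D₂ = D₁ × (Css,target / Css,current) = 1570 × 0.197/0.454 = 681.3 mg

681 mg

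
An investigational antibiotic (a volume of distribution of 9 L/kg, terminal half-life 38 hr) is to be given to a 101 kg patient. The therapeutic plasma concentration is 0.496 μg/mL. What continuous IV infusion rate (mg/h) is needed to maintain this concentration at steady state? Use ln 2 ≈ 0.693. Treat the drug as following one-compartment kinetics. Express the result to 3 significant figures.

8.22 mg/h

Vd(total) = 101 kg × 9 L/kg = 909.0 L
k = 0.693/38 = 0.01824 h⁻¹, so CL = k·Vd = 0.01824 × 909.0 = 16.58 L/h
Infusion rate = CL × Css = 16.58 × 0.496 = 8.224 mg/h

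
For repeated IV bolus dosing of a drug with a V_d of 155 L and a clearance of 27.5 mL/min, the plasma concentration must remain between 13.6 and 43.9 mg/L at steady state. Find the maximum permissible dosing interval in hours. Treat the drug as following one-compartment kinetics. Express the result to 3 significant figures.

110 h

CL = 27.5 mL/min = 27.5 × 0.06 = 1.650 L/h
k = CL / Vd = 1.650 / 155.0 = 0.01065 h⁻¹
Between IV bolus doses, concentration decays as C = C₀·e^(−kτ), so C_peak/C_trough = e^(kτ).
τ_max = ln(C_peak/C_trough) / k = ln(43.9/13.6) / 0.01065 = 1.172 / 0.01065 = 110.0 h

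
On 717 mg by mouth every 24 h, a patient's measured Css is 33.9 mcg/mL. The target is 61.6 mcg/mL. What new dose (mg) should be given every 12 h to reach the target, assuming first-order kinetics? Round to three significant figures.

With linear kinetics, Css is proportional to dose rate (D/τ) at fixed clearance.
D₂ = D₁ × (Css,target / Css,current) × (τ₂/τ₁) = 717 × (61.6/33.9) × (12/24) = 651.4 mg

651 mg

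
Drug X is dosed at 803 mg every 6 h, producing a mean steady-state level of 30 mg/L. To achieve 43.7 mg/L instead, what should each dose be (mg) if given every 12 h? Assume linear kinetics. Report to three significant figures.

With linear kinetics, Css is proportional to dose rate (D/τ) at fixed clearance.
D₂ = D₁ × (Css,target / Css,current) × (τ₂/τ₁) = 803 × (43.7/30) × (12/6) = 2339 mg

2340 mg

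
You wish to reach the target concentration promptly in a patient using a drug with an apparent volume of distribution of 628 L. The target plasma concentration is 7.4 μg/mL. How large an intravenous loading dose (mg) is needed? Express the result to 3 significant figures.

LD = Vd × C = 628.0 × 7.400 = 4647 mg

4650 mg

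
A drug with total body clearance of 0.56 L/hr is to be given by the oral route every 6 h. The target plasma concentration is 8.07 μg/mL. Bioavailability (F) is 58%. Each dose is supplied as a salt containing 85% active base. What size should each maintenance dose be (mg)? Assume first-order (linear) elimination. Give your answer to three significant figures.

55.0 mg

At steady state, dose per interval replaces the amount cleared in that interval: F·S·D/τ = CL·Css.
D = CL × Css × τ / F / S = 0.5600 × 8.07 × 6 / 0.58 / 0.85 = 55.00 mg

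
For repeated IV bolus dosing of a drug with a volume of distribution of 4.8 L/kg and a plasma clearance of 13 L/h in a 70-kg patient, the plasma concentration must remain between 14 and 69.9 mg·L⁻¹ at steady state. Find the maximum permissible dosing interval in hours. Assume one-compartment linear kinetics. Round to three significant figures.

Total Vd = 4.8 × 70 = 336.0 L
k = CL / Vd = 13.00 / 336.0 = 0.03869 h⁻¹
Between IV bolus doses, concentration decays as C = C₀·e^(−kτ), so C_peak/C_trough = e^(kτ).
τ_max = ln(C_peak/C_trough) / k = ln(69.9/14) / 0.03869 = 1.608 / 0.03869 = 41.56 h

41.6 h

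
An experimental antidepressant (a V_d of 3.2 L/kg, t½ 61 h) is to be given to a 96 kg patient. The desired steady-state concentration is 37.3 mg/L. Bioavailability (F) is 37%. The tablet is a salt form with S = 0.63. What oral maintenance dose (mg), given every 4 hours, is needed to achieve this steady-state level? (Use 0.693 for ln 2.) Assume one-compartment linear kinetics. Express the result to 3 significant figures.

2230 mg

Vd(total) = 96 kg × 3.2 L/kg = 307.2 L
k = 0.693/61 = 0.01136 h⁻¹, so CL = k·Vd = 0.01136 × 307.2 = 3.490 L/h
D = CL × Css × τ / F / S = 3.490 × 37.3 × 4 / 0.37 / 0.63 = 2234 mg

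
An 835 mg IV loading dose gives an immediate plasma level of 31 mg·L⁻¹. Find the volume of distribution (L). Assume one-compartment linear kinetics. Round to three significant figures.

Immediately after an IV bolus, C₀ = Dose / Vd, so Vd = Dose / C₀.
Vd = 835 / 31 = 26.94 L

26.9 L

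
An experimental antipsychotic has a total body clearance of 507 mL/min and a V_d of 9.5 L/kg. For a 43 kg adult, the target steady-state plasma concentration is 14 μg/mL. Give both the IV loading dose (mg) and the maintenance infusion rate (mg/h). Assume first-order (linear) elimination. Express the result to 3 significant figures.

Vd(total) = 43 kg × 9.5 L/kg = 408.5 L
Loading dose = Vd × C = 408.5 × 14 = 5719 mg
CL = 507 mL/min × 60/1000 = 30.42 L/h
Infusion rate = 30.42 L/h × 14 mg/L = 425.9 mg/h

(a) 5720 mg; (b) 426 mg/h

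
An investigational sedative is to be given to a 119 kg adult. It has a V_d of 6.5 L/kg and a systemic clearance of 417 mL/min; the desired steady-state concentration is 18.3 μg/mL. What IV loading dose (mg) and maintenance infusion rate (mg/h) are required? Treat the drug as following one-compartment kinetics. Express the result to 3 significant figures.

Vd(total) = 119 kg × 6.5 L/kg = 773.5 L
Loading dose = Vd × C = 773.5 × 18.3 = 14160 mg
Convert clearance: 417 mL/min × 60 min/h ÷ 1000 mL/L = 25.02 L/h
Infusion rate = 25.02 L/h × 18.3 mg/L = 457.9 mg/h

(a) 14200 mg; (b) 458 mg/h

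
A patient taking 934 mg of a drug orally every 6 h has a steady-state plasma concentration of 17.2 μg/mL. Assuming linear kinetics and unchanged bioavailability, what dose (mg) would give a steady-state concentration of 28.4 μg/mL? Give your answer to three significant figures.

For first-order elimination, Css ∝ F·D/(CL·τ); F and CL are unchanged, so Css ∝ D/τ.
D₂ = D₁ × (Css,target / Css,current) = 934 × 28.4/17.2 = 1542 mg

1540 mg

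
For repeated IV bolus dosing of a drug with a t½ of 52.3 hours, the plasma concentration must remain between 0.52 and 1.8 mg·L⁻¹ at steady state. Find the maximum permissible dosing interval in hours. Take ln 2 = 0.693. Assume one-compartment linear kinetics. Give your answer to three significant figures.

k = 0.693 / t½ = 0.693 / 52.3 = 0.01325 h⁻¹
Between IV bolus doses, concentration decays as C = C₀·e^(−kτ), so C_peak/C_trough = e^(kτ).
τ_max = ln(C_peak/C_trough) / k = ln(1.8/0.52) / 0.01325 = 1.242 / 0.01325 = 93.74 h

93.7 h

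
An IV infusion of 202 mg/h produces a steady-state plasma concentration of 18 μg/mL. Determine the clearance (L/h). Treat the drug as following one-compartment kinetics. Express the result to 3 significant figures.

11.2 L/h

At steady state, infusion rate = CL × Css, so CL = rate / Css.
CL = 202 / 18 = 11.22 L/h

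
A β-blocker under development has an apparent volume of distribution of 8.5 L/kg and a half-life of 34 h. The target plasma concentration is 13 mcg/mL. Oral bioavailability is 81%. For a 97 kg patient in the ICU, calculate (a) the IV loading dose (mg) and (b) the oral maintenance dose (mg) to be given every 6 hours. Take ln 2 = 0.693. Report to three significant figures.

Vd = 8.5 L/kg × 97 kg = 824.5 L
LD = Vd × C = 824.5 × 13 = 10720 mg
CL = 0.693 × Vd / t½ = 0.693 × 824.5 / 34 = 16.81 L/h
D = CL × Css × τ / F = 16.81 × 13 × 6 / 0.81 = 1619 mg

(a) 10700 mg; (b) 1620 mg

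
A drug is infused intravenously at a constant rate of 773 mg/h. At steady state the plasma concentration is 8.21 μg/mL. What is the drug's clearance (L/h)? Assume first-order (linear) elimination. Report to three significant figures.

At steady state, infusion rate = CL × Css, so CL = rate / Css.
CL = 773 / 8.21 = 94.15 L/h

94.2 L/h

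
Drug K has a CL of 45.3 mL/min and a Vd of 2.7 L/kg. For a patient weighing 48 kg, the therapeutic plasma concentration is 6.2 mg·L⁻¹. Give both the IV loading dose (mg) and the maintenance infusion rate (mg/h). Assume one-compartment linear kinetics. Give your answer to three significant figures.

Total Vd = 2.7 × 48 = 129.6 L
Loading dose = Vd × C = 129.6 × 6.2 = 803.5 mg
CL = 45.3 mL/min = 45.3 × 0.06 = 2.718 L/h
Maintenance infusion rate = CL × Css = 2.718 × 6.2 = 16.85 mg/h

(a) 804 mg; (b) 16.9 mg/h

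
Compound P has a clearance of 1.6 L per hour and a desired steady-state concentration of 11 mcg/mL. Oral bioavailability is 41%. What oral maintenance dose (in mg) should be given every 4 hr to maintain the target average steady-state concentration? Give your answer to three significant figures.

172 mg

D = CL × Css × τ / F = 1.600 × 11 × 4 / 0.41 = 171.7 mg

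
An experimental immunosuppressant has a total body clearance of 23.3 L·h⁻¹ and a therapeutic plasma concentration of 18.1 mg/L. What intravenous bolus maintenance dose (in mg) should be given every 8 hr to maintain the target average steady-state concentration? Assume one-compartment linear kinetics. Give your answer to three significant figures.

3370 mg

At steady state, dose per interval replaces the amount cleared in that interval: D/τ = CL·Css.
D = CL × Css × τ = 23.30 × 18.1 × 8 = 3374 mg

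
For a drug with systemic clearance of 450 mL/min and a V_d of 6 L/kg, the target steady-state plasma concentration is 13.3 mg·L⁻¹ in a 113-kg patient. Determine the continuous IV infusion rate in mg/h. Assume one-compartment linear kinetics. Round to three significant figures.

359 mg/h

CL = 450 mL/min = 450 × 0.06 = 27.00 L/h
Maintenance depends on clearance, not Vd — rate in must match rate out.
Rate = CL × Css = 27.00 × 13.3 = 359.1 mg/h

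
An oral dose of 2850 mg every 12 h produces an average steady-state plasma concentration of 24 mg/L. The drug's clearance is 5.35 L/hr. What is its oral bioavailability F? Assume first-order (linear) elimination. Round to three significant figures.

0.541

F·D/τ = CL·Css at steady state → F = CL·Css·τ / D.
F = 5.35 × 24 × 12 / 2850 = 0.541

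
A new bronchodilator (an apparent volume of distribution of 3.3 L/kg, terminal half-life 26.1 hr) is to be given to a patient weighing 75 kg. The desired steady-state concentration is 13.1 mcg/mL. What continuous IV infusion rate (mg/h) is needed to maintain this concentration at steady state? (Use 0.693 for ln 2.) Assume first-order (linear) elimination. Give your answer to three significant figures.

86.1 mg/h

Vd(total) = 75 kg × 3.3 L/kg = 247.5 L
CL = 0.693 × Vd / t½ = 0.693 × 247.5 / 26.1 = 6.572 L/h
Infusion rate = CL × Css = 6.572 × 13.1 = 86.09 mg/h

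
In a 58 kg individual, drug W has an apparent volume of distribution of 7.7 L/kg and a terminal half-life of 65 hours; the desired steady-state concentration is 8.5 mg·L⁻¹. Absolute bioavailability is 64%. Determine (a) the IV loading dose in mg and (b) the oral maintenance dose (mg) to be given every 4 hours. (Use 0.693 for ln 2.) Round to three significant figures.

Total Vd = 7.7 × 58 = 446.6 L
LD = Vd × C = 446.6 × 8.5 = 3796 mg
CL = 0.693 × Vd / t½ = 0.693 × 446.6 / 65 = 4.761 L/h
D = CL × Css × τ / F = 4.761 × 8.5 × 4 / 0.64 = 252.9 mg

(a) 3800 mg; (b) 253 mg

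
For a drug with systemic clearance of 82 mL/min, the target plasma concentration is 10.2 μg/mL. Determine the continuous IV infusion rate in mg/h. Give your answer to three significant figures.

50.2 mg/h

CL = 82 mL/min × 60/1000 = 4.920 L/h
At steady state, infusion rate equals elimination rate: rate in = CL × Css.
Infusion rate = CL · Css = 4.920 L/h × 10.2 mg/L = 50.18 mg/h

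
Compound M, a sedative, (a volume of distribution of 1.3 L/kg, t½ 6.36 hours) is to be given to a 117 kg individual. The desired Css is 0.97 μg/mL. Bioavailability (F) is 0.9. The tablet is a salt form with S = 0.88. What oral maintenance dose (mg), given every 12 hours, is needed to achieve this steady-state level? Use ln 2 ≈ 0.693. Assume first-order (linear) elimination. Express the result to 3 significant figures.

Vd(total) = 117 kg × 1.3 L/kg = 152.1 L
CL = ln 2 · Vd / t½ = 0.693 × 152.1 / 6.36 = 16.57 L/h
D = CL × Css × τ / F / S = 16.57 × 0.97 × 12 / 0.9 / 0.88 = 243.5 mg

244 mg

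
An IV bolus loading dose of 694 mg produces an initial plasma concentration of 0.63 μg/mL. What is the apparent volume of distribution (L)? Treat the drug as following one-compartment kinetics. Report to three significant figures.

1100 L

Immediately after an IV bolus, C₀ = Dose / Vd, so Vd = Dose / C₀.
Vd = 694 / 0.63 = 1102 L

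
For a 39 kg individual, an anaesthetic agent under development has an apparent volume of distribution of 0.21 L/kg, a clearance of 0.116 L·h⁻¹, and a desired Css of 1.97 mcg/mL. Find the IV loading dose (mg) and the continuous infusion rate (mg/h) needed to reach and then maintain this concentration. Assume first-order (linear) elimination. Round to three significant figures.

(a) 16.1 mg; (b) 0.229 mg/h

Vd = 0.21 L/kg × 39 kg = 8.190 L
LD = Vd · C_target = 8.190 × 1.97 = 16.13 mg
Maintenance infusion rate = CL × Css = 0.1160 × 1.97 = 0.2285 mg/h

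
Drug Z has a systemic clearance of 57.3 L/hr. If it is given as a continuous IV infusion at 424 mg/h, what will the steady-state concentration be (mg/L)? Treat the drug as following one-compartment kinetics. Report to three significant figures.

Css = rate / CL = 424 / 57.30 = 7.400 mg/L

7.40 mg/L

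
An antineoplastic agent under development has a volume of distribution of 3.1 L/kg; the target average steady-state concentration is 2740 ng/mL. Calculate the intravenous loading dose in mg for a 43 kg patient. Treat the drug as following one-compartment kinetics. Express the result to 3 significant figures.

Vd(total) = 43 kg × 3.1 L/kg = 133.3 L
C = 2740 ng/mL = 2.740 mg/L
The loading dose fills Vd to the target concentration.
LD = Vd × C = 133.3 × 2.740 = 365.2 mg

365 mg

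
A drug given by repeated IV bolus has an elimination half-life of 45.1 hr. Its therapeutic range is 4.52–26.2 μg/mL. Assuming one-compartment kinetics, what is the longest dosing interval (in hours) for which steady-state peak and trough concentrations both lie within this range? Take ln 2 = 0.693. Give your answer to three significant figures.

114 h

k = 0.693 / t½ = 0.693 / 45.1 = 0.01537 h⁻¹
Between IV bolus doses, concentration decays as C = C₀·e^(−kτ), so C_peak/C_trough = e^(kτ).
τ_max = ln(C_peak/C_trough) / k = ln(26.2/4.52) / 0.01537 = 1.757 / 0.01537 = 114.3 h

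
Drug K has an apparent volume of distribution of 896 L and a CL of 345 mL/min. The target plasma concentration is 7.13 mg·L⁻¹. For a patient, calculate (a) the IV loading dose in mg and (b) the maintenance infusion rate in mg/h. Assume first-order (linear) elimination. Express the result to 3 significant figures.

Loading: fill Vd to C_target → 896.0 L × 7.13 mg/L = 6388 mg
CL = 345 mL/min = 345 × 0.06 = 20.70 L/h
Maintenance infusion rate = CL × Css = 20.70 × 7.13 = 147.6 mg/h

(a) 6390 mg; (b) 148 mg/h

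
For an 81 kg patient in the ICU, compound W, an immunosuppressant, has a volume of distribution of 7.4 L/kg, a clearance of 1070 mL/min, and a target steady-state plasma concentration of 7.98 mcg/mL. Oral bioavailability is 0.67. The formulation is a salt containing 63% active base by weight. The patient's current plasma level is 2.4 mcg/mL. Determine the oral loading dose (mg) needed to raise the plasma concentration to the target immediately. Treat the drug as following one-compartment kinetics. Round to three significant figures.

7920 mg

Total Vd = 7.4 × 81 = 599.4 L
Loading dose depends on Vd (not clearance): it fills the distribution volume.
Concentration deficit ΔC = 7.98 − 2.4 = 5.580 mg/L
LD = Vd × ΔC / F / S = 599.4 × 5.580 / 0.67 / 0.63 = 7924 mg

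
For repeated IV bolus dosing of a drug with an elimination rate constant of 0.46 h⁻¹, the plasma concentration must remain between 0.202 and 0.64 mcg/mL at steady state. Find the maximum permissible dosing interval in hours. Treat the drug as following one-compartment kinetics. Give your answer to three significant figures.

Between IV bolus doses, concentration decays as C = C₀·e^(−kτ), so C_peak/C_trough = e^(kτ).
τ_max = ln(C_peak/C_trough) / k = ln(0.64/0.202) / 0.4600 = 1.153 / 0.4600 = 2.507 h

2.51 h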